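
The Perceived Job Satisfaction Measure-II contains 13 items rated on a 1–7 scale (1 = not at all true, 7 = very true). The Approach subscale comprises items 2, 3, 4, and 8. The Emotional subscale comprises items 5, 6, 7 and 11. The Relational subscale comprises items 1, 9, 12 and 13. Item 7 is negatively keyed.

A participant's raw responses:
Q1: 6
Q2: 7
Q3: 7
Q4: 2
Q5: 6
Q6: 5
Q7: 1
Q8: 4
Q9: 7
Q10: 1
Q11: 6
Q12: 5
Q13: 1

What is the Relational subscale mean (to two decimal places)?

Relational items: 1, 9, 12, 13.
  item 1: 6
  item 9: 7
  item 12: 5
  item 13: 1
Sum = 6 + 7 + 5 + 1 = 19
Mean = 19 / 4 = 4.75

4.75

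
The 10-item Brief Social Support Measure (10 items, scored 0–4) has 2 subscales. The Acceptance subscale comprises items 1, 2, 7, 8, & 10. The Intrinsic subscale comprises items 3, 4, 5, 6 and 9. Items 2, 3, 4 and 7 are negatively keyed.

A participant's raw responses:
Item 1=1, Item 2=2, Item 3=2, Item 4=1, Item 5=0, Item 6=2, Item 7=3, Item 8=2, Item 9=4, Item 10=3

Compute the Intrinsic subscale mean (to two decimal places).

Intrinsic items: 3, 4, 5, 6, 9.
Of these, items 3 & 4 are negatively keyed; reversed = (0+4) − raw = 4 − raw.
  item 3: 4 − 2 = 2
  item 4: 4 − 1 = 3
  item 5: 0
  item 6: 2
  item 9: 4
Sum = 2 + 3 + 0 + 2 + 4 = 11
Mean = 11 / 5 = 2.20

2.20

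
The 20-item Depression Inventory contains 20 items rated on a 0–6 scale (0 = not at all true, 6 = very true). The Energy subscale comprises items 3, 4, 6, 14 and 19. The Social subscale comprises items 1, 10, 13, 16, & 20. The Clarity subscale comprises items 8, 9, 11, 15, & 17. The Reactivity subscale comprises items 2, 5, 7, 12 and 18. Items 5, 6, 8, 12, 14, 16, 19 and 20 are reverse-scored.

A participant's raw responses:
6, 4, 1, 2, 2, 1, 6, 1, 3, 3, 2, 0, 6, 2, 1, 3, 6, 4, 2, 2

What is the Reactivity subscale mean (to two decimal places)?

Reactivity items: 2, 5, 7, 12, 18.
Of these, items 5 & 12 are reverse-scored; on a 0–6 scale, reversed = 6 − raw.
  item 2: 4
  item 5: 6 − 2 = 4
  item 7: 6
  item 12: 6 − 0 = 6
  item 18: 4
Sum = 4 + 4 + 6 + 6 + 4 = 24
Mean = 24 / 5 = 4.80

4.80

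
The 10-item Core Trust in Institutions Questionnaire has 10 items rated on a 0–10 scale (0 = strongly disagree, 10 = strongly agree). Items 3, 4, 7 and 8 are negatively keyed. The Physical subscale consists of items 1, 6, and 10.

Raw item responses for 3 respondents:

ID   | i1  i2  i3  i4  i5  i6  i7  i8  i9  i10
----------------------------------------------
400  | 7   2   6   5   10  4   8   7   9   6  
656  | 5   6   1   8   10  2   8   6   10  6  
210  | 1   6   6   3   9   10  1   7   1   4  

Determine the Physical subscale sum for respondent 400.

Respondent 400 raw: 7, 2, 6, 5, 10, 4, 8, 7, 9, 6.
Physical items: 1, 6, 10.
Reverse-coded (reversed = (0+10) − raw = 10 − raw):
  item 1: 7
  item 6: 4
  item 10: 6
Sum = 7 + 4 + 6 = 17

17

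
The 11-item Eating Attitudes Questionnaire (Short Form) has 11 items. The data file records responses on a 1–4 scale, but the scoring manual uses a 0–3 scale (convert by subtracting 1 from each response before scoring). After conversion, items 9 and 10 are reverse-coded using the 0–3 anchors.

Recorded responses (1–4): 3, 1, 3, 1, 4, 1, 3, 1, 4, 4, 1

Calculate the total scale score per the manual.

9

Convert to 0–3: 2, 0, 2, 0, 3, 0, 2, 0, 3, 3, 0
Reverse-coded (reversed = (0+3) − raw = 3 − raw):
  item 9: 3 − 3 = 0
  item 10: 3 − 3 = 0
Scored: 2, 0, 2, 0, 3, 0, 2, 0, 0, 0, 0
Total = 9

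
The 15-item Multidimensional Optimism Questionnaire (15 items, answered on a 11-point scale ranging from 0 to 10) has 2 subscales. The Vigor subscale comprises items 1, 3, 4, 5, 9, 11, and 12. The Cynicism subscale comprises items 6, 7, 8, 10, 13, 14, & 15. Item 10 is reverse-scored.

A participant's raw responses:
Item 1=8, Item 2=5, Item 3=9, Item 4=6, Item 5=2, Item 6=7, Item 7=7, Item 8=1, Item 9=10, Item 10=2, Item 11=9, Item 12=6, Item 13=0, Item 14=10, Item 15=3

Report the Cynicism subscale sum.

Cynicism items: 6, 7, 8, 10, 13, 14, 15.
Of these, item 10 is reverse-scored; reverse-coded value = 10 − response.
  item 6: 7
  item 7: 7
  item 8: 1
  item 10: 10 − 2 = 8
  item 13: 0
  item 14: 10
  item 15: 3
Sum = 7 + 7 + 1 + 8 + 0 + 10 + 3 = 36

36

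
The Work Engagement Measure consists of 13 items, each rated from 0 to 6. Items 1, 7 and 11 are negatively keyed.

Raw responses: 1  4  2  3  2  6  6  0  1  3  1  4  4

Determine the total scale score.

Apply reverse scoring (on a 0–6 scale, reversed = 6 − raw):
  item 1: 6 − 1 = 5
  item 7: 6 − 6 = 0
  item 11: 6 − 1 = 5
After reverse-coding: 5, 4, 2, 3, 2, 6, 0, 0, 1, 3, 5, 4, 4
Total = 5 + 4 + 2 + 3 + 2 + 6 + 0 + 0 + 1 + 3 + 5 + 4 + 4 = 39

39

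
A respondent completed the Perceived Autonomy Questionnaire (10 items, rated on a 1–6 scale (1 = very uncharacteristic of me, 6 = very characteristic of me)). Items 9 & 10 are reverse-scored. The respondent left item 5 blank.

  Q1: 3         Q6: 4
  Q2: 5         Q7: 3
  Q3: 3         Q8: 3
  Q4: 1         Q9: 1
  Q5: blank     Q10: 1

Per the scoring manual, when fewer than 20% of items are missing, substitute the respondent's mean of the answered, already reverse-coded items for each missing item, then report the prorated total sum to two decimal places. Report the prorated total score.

Reverse-coded (on a 1–6 scale, reversed = 7 − raw):
  item 9: 7 − 1 = 6
  item 10: 7 − 1 = 6
Completed scored items (9 of 10): 3, 5, 3, 1, 4, 3, 3, 6, 6; sum = 34.
Person mean = 34 / 9 ≈ 3.7778
Prorated total = (34 / 9) × 10 = 37.78 (to 2 dp)

37.78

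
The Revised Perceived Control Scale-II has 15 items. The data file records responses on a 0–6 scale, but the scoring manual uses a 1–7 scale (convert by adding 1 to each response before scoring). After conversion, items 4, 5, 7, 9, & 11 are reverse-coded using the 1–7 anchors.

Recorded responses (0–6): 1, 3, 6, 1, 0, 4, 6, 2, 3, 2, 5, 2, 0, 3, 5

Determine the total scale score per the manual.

58

Convert to 1–7: 2, 4, 7, 2, 1, 5, 7, 3, 4, 3, 6, 3, 1, 4, 6
Reverse-coded (reverse-coded value = 8 − response):
  item 4: 8 − 2 = 6
  item 5: 8 − 1 = 7
  item 7: 8 − 7 = 1
  item 9: 8 − 4 = 4
  item 11: 8 − 6 = 2
Scored: 2, 4, 7, 6, 7, 5, 1, 3, 4, 3, 2, 3, 1, 4, 6
Total = 58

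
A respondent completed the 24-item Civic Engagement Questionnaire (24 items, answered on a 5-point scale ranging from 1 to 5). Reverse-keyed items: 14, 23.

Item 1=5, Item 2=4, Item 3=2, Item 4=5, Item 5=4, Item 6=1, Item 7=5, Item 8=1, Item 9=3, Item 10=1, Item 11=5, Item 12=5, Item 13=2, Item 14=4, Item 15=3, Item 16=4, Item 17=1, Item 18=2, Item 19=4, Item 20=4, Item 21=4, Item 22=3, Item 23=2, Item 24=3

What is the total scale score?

77

Reversing items 14 and 23 with 6 − raw:
Total = 5 + 4 + 2 + 5 + 4 + 1 + 5 + 1 + 3 + 1 + 5 + 5 + 2 + (6−4) + 3 + 4 + 1 + 2 + 4 + 4 + 4 + 3 + (6−2) + 3
      = 5 + 4 + 2 + 5 + 4 + 1 + 5 + 1 + 3 + 1 + 5 + 5 + 2 + 2 + 3 + 4 + 1 + 2 + 4 + 4 + 4 + 3 + 4 + 3 = 77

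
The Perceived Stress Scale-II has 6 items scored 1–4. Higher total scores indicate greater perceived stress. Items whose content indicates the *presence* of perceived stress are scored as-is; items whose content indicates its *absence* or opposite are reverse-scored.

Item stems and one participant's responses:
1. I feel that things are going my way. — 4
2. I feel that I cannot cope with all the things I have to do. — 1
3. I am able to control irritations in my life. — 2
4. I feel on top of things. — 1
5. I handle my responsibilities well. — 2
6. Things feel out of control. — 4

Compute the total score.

16

Items 1, 3, 4, 5 describe the absence/opposite of perceived stress → reverse-score.
on a 1–4 scale, reversed = 5 − raw.
  item 1: 5 − 4 = 1
  item 2: 1
  item 3: 5 − 2 = 3
  item 4: 5 − 1 = 4
  item 5: 5 − 2 = 3
  item 6: 4
Total = 1 + 1 + 3 + 4 + 3 + 4 = 16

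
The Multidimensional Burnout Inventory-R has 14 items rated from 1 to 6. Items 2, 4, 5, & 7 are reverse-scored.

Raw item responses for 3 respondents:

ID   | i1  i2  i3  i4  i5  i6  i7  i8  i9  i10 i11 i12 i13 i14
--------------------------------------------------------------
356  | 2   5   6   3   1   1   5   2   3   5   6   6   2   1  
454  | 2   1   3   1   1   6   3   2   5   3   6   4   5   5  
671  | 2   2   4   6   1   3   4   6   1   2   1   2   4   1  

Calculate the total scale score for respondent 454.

63

Respondent 454 raw: 2, 1, 3, 1, 1, 6, 3, 2, 5, 3, 6, 4, 5, 5.
Reverse-coded (on a 1–6 scale, reversed = 7 − raw):
  item 1: 2
  item 2: 7 − 1 = 6
  item 3: 3
  item 4: 7 − 1 = 6
  item 5: 7 − 1 = 6
  item 6: 6
  item 7: 7 − 3 = 4
  item 8: 2
  item 9: 5
  item 10: 3
  item 11: 6
  item 12: 4
  item 13: 5
  item 14: 5
Sum = 2 + 6 + 3 + 6 + 6 + 6 + 4 + 2 + 5 + 3 + 6 + 4 + 5 + 5 = 63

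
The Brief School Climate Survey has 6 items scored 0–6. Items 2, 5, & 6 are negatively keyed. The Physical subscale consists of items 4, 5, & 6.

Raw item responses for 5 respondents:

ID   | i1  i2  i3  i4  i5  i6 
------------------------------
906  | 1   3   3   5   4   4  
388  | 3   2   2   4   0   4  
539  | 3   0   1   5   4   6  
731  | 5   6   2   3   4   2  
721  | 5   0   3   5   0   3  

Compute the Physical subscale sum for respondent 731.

Respondent 731 raw: 5, 6, 2, 3, 4, 2.
Physical items: 4, 5, 6.
Reverse-coded (on a 0–6 scale, reversed = 6 − raw):
  item 4: 3
  item 5: 6 − 4 = 2
  item 6: 6 − 2 = 4
Sum = 3 + 2 + 4 = 9

9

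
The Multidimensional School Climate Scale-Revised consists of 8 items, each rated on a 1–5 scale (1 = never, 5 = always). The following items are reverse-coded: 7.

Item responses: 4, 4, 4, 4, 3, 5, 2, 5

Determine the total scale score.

33

Reversing item 7 with 6 − raw:
Total = 4 + 4 + 4 + 4 + 3 + 5 + (6−2) + 5
      = 4 + 4 + 4 + 4 + 3 + 5 + 4 + 5 = 33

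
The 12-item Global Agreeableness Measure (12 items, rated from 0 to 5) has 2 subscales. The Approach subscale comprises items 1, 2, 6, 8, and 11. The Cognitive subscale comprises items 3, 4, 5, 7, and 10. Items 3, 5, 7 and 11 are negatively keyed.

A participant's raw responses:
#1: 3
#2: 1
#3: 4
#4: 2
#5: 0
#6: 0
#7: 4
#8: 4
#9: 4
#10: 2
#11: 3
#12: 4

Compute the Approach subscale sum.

10

Approach items: 1, 2, 6, 8, 11.
Of these, item 11 is negatively keyed; on a 0–5 scale, reversed = 5 − raw.
  item 1: 3
  item 2: 1
  item 6: 0
  item 8: 4
  item 11: 5 − 3 = 2
Sum = 3 + 1 + 0 + 4 + 2 = 10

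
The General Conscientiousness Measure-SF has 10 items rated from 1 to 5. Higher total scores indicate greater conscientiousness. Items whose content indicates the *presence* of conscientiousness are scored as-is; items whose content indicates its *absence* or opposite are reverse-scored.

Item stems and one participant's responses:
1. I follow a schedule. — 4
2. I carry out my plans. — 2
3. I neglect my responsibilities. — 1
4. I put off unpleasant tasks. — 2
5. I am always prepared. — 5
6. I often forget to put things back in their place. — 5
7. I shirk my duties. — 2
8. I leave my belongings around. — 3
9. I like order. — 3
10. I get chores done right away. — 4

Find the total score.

Items 3, 4, 6, 7, 8 describe the absence/opposite of conscientiousness → reverse-score.
reverse-coded value = 6 − response.
  item 1: 4
  item 2: 2
  item 3: 6 − 1 = 5
  item 4: 6 − 2 = 4
  item 5: 5
  item 6: 6 − 5 = 1
  item 7: 6 − 2 = 4
  item 8: 6 − 3 = 3
  item 9: 3
  item 10: 4
Total = 4 + 2 + 5 + 4 + 5 + 1 + 4 + 3 + 3 + 4 = 35

35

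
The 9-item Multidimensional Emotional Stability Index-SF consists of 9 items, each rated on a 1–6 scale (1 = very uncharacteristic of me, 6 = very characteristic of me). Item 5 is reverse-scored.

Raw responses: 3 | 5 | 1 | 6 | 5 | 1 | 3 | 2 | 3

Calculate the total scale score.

26

Raw sum = 29. Reverse-scored items: 5; their raw sum = 5.
Each reversal replaces raw with 7 − raw, changing the total by 7 − 2·raw per item.
Total = 29 + 1·7 − 2·5 = 29 + 7 − 10 = 26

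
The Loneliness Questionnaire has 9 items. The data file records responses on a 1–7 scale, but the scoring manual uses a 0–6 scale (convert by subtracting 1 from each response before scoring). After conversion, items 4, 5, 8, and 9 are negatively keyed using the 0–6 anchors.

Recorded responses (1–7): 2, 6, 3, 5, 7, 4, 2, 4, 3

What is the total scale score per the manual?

21

Convert to 0–6: 1, 5, 2, 4, 6, 3, 1, 3, 2
Reverse-coded (on a 0–6 scale, reversed = 6 − raw):
  item 4: 6 − 4 = 2
  item 5: 6 − 6 = 0
  item 8: 6 − 3 = 3
  item 9: 6 − 2 = 4
Scored: 1, 5, 2, 2, 0, 3, 1, 3, 4
Total = 21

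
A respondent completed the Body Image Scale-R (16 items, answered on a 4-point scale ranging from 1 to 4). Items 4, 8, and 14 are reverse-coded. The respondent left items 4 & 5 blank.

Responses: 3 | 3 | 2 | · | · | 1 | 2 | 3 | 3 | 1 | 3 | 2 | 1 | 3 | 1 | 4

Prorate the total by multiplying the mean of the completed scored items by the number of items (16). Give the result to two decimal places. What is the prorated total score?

Reverse-coded (on a 1–4 scale, reversed = 5 − raw):
  item 8: 5 − 3 = 2
  item 14: 5 − 3 = 2
Completed scored items (14 of 16): 3, 3, 2, 1, 2, 2, 3, 1, 3, 2, 1, 2, 1, 4; sum = 30.
Person mean = 30 / 14 ≈ 2.1429
Prorated total = (30 / 14) × 16 = 34.29 (to 2 dp)

34.29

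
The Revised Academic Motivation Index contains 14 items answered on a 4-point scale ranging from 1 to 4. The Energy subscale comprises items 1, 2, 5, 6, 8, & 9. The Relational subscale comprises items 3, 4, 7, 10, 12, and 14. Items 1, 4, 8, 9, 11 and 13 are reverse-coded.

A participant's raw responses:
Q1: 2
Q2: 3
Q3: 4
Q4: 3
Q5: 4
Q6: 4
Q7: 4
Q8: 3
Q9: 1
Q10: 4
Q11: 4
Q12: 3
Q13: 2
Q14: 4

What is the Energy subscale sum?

Energy items: 1, 2, 5, 6, 8, 9.
Of these, items 1, 8, & 9 are reverse-coded; reverse-coded value = 5 − response.
  item 1: 5 − 2 = 3
  item 2: 3
  item 5: 4
  item 6: 4
  item 8: 5 − 3 = 2
  item 9: 5 − 1 = 4
Sum = 3 + 3 + 4 + 4 + 2 + 4 = 20

20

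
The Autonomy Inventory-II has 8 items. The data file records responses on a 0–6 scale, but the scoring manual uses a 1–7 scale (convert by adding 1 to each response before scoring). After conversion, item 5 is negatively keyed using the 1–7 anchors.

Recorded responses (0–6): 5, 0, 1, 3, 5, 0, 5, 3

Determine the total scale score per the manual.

Convert to 1–7: 6, 1, 2, 4, 6, 1, 6, 4
Reverse-coded (on a 1–7 scale, reversed = 8 − raw):
  item 5: 8 − 6 = 2
Scored: 6, 1, 2, 4, 2, 1, 6, 4
Total = 26

26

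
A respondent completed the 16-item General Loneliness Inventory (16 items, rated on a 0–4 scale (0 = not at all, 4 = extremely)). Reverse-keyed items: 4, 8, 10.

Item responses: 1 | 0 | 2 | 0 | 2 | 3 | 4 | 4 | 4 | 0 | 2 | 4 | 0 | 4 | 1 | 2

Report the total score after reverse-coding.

Reverse-keyed items use 4 − raw:
  item 4: 4 − 0 = 4
  item 8: 4 − 4 = 0
  item 10: 4 − 0 = 4
Scored responses: 1, 0, 2, 4, 2, 3, 4, 0, 4, 4, 2, 4, 0, 4, 1, 2
Total = 1 + 0 + 2 + 4 + 2 + 3 + 4 + 0 + 4 + 4 + 2 + 4 + 0 + 4 + 1 + 2 = 37

37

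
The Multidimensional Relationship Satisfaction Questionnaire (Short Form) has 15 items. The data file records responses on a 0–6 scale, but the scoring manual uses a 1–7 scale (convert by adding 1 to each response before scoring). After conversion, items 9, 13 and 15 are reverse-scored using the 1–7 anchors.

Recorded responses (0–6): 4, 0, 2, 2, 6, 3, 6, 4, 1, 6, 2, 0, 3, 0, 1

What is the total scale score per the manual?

Convert to 1–7: 5, 1, 3, 3, 7, 4, 7, 5, 2, 7, 3, 1, 4, 1, 2
Reverse-coded (on a 1–7 scale, reversed = 8 − raw):
  item 9: 8 − 2 = 6
  item 13: 8 − 4 = 4
  item 15: 8 − 2 = 6
Scored: 5, 1, 3, 3, 7, 4, 7, 5, 6, 7, 3, 1, 4, 1, 6
Total = 63

63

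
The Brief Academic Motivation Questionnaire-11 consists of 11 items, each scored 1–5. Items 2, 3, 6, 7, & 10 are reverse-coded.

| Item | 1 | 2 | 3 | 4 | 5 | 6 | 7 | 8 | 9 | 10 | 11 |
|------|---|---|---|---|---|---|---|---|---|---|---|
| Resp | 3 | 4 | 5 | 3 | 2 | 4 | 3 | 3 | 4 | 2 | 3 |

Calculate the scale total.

Reverse-coded items use 6 − raw:
  item 2: 6 − 4 = 2
  item 3: 6 − 5 = 1
  item 6: 6 − 4 = 2
  item 7: 6 − 3 = 3
  item 10: 6 − 2 = 4
Scored responses: 3, 2, 1, 3, 2, 2, 3, 3, 4, 4, 3
Total = 3 + 2 + 1 + 3 + 2 + 2 + 3 + 3 + 4 + 4 + 3 = 30

30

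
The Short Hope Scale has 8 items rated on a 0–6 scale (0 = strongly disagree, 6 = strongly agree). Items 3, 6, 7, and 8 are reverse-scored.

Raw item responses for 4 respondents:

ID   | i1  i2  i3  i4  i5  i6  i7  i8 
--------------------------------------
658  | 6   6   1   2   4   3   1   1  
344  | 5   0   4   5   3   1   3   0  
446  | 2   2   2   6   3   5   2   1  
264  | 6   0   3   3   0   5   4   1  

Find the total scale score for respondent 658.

36

Respondent 658 raw: 6, 6, 1, 2, 4, 3, 1, 1.
Reverse-coded (on a 0–6 scale, reversed = 6 − raw):
  item 1: 6
  item 2: 6
  item 3: 6 − 1 = 5
  item 4: 2
  item 5: 4
  item 6: 6 − 3 = 3
  item 7: 6 − 1 = 5
  item 8: 6 − 1 = 5
Sum = 6 + 6 + 5 + 2 + 4 + 3 + 5 + 5 = 36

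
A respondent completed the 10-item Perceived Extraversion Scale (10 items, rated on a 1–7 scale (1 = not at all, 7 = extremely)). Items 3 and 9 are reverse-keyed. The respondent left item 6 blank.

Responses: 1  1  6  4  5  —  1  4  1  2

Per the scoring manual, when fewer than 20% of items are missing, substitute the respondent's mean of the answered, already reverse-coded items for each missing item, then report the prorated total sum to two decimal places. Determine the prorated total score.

Reverse-coded (reverse-coded value = 8 − response):
  item 3: 8 − 6 = 2
  item 9: 8 − 1 = 7
Completed scored items (9 of 10): 1, 1, 2, 4, 5, 1, 4, 7, 2; sum = 27.
Person mean = 27 / 9 ≈ 3.0000
Prorated total = (27 / 9) × 10 = 30.00 (to 2 dp)

30.00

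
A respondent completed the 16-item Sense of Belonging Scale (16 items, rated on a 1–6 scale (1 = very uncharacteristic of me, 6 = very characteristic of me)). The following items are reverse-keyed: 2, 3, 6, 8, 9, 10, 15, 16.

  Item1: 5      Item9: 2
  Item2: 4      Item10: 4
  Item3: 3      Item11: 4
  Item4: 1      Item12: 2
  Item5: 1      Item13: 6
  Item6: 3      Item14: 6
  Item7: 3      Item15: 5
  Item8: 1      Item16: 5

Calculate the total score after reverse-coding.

Apply reverse scoring (on a 1–6 scale, reversed = 7 − raw):
  item 2: 7 − 4 = 3
  item 3: 7 − 3 = 4
  item 6: 7 − 3 = 4
  item 8: 7 − 1 = 6
  item 9: 7 − 2 = 5
  item 10: 7 − 4 = 3
  item 15: 7 − 5 = 2
  item 16: 7 − 5 = 2
Scored items: 5, 3, 4, 1, 1, 4, 3, 6, 5, 3, 4, 2, 6, 6, 2, 2
Total = 5 + 3 + 4 + 1 + 1 + 4 + 3 + 6 + 5 + 3 + 4 + 2 + 6 + 6 + 2 + 2 = 57

57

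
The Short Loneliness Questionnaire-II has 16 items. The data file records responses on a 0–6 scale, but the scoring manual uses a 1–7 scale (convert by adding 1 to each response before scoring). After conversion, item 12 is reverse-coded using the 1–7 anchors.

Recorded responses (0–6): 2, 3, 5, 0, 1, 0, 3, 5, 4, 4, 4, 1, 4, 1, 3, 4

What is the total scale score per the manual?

64

Convert to 1–7: 3, 4, 6, 1, 2, 1, 4, 6, 5, 5, 5, 2, 5, 2, 4, 5
Reverse-coded (reversed = (1+7) − raw = 8 − raw):
  item 12: 8 − 2 = 6
Scored: 3, 4, 6, 1, 2, 1, 4, 6, 5, 5, 5, 6, 5, 2, 4, 5
Total = 64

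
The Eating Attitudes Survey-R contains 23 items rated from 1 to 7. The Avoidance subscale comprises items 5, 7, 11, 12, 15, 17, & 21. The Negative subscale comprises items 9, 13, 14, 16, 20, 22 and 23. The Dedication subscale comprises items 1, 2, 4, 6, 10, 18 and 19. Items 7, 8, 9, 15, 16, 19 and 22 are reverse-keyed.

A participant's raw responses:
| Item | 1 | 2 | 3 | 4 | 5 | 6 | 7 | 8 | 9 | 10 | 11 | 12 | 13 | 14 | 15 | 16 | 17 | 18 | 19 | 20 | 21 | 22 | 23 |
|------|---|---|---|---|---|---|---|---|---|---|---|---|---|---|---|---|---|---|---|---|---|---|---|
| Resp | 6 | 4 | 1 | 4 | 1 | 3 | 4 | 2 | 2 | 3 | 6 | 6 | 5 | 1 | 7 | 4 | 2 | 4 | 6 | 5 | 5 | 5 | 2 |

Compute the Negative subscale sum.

Negative items: 9, 13, 14, 16, 20, 22, 23.
Of these, items 9, 16 and 22 are reverse-keyed; reverse-coded value = 8 − response.
  item 9: 8 − 2 = 6
  item 13: 5
  item 14: 1
  item 16: 8 − 4 = 4
  item 20: 5
  item 22: 8 − 5 = 3
  item 23: 2
Sum = 6 + 5 + 1 + 4 + 5 + 3 + 2 = 26

26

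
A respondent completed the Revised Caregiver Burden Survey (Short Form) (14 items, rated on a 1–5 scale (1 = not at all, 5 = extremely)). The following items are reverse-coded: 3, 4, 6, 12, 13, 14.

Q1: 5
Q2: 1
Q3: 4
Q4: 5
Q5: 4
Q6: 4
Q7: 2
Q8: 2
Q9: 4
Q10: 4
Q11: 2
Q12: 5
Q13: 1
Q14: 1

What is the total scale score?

40

Apply reverse scoring (reverse-coded value = 6 − response):
  item 3: 6 − 4 = 2
  item 4: 6 − 5 = 1
  item 6: 6 − 4 = 2
  item 12: 6 − 5 = 1
  item 13: 6 − 1 = 5
  item 14: 6 − 1 = 5
After reverse-coding: 5, 1, 2, 1, 4, 2, 2, 2, 4, 4, 2, 1, 5, 5
Total = 5 + 1 + 2 + 1 + 4 + 2 + 2 + 2 + 4 + 4 + 2 + 1 + 5 + 5 = 40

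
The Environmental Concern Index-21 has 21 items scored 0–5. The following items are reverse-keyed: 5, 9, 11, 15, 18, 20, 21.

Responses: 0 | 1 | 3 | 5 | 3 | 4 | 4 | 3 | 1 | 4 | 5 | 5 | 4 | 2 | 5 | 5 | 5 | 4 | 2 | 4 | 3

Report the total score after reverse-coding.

57

Reversing items 5, 9, 11, 15, 18, 20 and 21 with 5 − raw:
Total = 0 + 1 + 3 + 5 + (5−3) + 4 + 4 + 3 + (5−1) + 4 + (5−5) + 5 + 4 + 2 + (5−5) + 5 + 5 + (5−4) + 2 + (5−4) + (5−3)
      = 0 + 1 + 3 + 5 + 2 + 4 + 4 + 3 + 4 + 4 + 0 + 5 + 4 + 2 + 0 + 5 + 5 + 1 + 2 + 1 + 2 = 57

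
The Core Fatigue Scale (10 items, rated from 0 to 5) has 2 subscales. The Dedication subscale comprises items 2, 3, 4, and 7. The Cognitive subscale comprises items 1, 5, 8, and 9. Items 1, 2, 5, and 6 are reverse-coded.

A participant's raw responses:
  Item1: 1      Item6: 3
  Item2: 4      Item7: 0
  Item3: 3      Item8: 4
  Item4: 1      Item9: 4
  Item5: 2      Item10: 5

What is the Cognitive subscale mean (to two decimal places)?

Cognitive items: 1, 5, 8, 9.
Of these, items 1 & 5 are reverse-coded; reversed = (0+5) − raw = 5 − raw.
  item 1: 5 − 1 = 4
  item 5: 5 − 2 = 3
  item 8: 4
  item 9: 4
Sum = 4 + 3 + 4 + 4 = 15
Mean = 15 / 4 = 3.75

3.75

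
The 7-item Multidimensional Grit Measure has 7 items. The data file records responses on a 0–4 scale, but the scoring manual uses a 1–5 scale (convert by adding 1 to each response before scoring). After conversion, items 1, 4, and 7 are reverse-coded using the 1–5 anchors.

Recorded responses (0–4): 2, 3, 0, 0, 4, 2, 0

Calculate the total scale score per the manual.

Convert to 1–5: 3, 4, 1, 1, 5, 3, 1
Reverse-coded (reverse-coded value = 6 − response):
  item 1: 6 − 3 = 3
  item 4: 6 − 1 = 5
  item 7: 6 − 1 = 5
Scored: 3, 4, 1, 5, 5, 3, 5
Total = 26

26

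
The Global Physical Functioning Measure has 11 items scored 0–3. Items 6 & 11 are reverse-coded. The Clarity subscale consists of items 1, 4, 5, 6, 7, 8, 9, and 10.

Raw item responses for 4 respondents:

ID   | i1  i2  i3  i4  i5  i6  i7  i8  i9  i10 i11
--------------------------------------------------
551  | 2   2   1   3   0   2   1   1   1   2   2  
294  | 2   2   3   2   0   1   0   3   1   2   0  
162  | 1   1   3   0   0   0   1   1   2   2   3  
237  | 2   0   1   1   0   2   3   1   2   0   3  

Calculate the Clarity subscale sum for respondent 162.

Respondent 162 raw: 1, 1, 3, 0, 0, 0, 1, 1, 2, 2, 3.
Clarity items: 1, 4, 5, 6, 7, 8, 9, 10.
Reverse-coded (reversed = (0+3) − raw = 3 − raw):
  item 1: 1
  item 4: 0
  item 5: 0
  item 6: 3 − 0 = 3
  item 7: 1
  item 8: 1
  item 9: 2
  item 10: 2
Sum = 1 + 0 + 0 + 3 + 1 + 1 + 2 + 2 = 10

10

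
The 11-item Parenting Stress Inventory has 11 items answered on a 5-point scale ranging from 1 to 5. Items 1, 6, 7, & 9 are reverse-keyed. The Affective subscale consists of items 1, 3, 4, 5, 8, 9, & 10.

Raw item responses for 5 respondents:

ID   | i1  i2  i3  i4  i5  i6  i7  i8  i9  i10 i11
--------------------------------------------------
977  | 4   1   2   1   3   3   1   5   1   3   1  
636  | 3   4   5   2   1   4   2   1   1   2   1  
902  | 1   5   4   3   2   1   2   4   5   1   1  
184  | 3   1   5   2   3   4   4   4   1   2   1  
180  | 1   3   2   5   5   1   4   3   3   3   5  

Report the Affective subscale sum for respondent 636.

19

Respondent 636 raw: 3, 4, 5, 2, 1, 4, 2, 1, 1, 2, 1.
Affective items: 1, 3, 4, 5, 8, 9, 10.
Reverse-coded (reversed = (1+5) − raw = 6 − raw):
  item 1: 6 − 3 = 3
  item 3: 5
  item 4: 2
  item 5: 1
  item 8: 1
  item 9: 6 − 1 = 5
  item 10: 2
Sum = 3 + 5 + 2 + 1 + 1 + 5 + 2 = 19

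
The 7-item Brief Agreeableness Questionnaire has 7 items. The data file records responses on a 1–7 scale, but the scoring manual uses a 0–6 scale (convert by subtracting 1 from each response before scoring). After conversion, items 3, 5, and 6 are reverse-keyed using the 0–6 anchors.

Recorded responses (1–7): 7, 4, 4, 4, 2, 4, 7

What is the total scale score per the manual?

Convert to 0–6: 6, 3, 3, 3, 1, 3, 6
Reverse-coded (reverse-coded value = 6 − response):
  item 3: 6 − 3 = 3
  item 5: 6 − 1 = 5
  item 6: 6 − 3 = 3
Scored: 6, 3, 3, 3, 5, 3, 6
Total = 29

29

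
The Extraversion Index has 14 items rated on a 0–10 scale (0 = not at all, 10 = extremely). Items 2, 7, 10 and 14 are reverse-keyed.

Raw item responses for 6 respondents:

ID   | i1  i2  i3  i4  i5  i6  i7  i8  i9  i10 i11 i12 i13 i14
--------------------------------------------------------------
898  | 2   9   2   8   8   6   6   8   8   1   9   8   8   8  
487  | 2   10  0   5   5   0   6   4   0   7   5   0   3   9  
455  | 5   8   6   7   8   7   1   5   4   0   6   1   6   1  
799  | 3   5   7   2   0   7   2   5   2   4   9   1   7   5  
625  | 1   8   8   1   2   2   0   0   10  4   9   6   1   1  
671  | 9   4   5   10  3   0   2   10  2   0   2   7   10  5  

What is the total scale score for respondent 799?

67

Respondent 799 raw: 3, 5, 7, 2, 0, 7, 2, 5, 2, 4, 9, 1, 7, 5.
Reverse-coded (on a 0–10 scale, reversed = 10 − raw):
  item 1: 3
  item 2: 10 − 5 = 5
  item 3: 7
  item 4: 2
  item 5: 0
  item 6: 7
  item 7: 10 − 2 = 8
  item 8: 5
  item 9: 2
  item 10: 10 − 4 = 6
  item 11: 9
  item 12: 1
  item 13: 7
  item 14: 10 − 5 = 5
Sum = 3 + 5 + 7 + 2 + 0 + 7 + 8 + 5 + 2 + 6 + 9 + 1 + 7 + 5 = 67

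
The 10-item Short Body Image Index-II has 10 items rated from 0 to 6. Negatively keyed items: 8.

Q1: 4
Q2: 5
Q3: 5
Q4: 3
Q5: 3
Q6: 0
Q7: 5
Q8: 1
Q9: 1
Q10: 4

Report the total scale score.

Negatively keyed items use 6 − raw:
  item 8: 6 − 1 = 5
Scored responses: 4, 5, 5, 3, 3, 0, 5, 5, 1, 4
Total = 4 + 5 + 5 + 3 + 3 + 0 + 5 + 5 + 1 + 4 = 35

35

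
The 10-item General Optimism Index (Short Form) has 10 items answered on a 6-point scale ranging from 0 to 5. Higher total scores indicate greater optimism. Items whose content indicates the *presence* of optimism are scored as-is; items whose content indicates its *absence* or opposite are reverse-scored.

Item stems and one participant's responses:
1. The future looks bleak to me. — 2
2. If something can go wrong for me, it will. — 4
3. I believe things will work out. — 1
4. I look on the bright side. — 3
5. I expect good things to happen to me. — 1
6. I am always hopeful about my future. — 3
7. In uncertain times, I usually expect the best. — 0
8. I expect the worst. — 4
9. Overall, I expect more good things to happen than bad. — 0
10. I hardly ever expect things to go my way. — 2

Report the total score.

Items 1, 2, 8, 10 describe the absence/opposite of optimism → reverse-score.
reversed = (0+5) − raw = 5 − raw.
  item 1: 5 − 2 = 3
  item 2: 5 − 4 = 1
  item 3: 1
  item 4: 3
  item 5: 1
  item 6: 3
  item 7: 0
  item 8: 5 − 4 = 1
  item 9: 0
  item 10: 5 − 2 = 3
Total = 3 + 1 + 1 + 3 + 1 + 3 + 0 + 1 + 0 + 3 = 16

16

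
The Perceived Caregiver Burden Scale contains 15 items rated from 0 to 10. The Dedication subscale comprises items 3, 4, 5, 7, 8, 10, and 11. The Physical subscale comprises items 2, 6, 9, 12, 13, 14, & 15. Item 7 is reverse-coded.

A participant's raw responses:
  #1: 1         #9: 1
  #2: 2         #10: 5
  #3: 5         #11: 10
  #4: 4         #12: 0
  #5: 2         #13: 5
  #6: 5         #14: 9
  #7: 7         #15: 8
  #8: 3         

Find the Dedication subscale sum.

32

Dedication items: 3, 4, 5, 7, 8, 10, 11.
Of these, item 7 is reverse-coded; reversed = (0+10) − raw = 10 − raw.
  item 3: 5
  item 4: 4
  item 5: 2
  item 7: 10 − 7 = 3
  item 8: 3
  item 10: 5
  item 11: 10
Sum = 5 + 4 + 2 + 3 + 3 + 5 + 10 = 32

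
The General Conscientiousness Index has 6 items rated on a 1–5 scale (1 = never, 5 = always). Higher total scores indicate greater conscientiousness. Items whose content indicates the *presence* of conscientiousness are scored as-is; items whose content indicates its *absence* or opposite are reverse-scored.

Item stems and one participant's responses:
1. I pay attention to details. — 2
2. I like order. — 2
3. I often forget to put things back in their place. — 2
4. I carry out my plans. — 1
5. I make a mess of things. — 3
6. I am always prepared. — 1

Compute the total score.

13

Items 3, 5 describe the absence/opposite of conscientiousness → reverse-score.
reversed = (1+5) − raw = 6 − raw.
  item 1: 2
  item 2: 2
  item 3: 6 − 2 = 4
  item 4: 1
  item 5: 6 − 3 = 3
  item 6: 1
Total = 2 + 2 + 4 + 1 + 3 + 1 = 13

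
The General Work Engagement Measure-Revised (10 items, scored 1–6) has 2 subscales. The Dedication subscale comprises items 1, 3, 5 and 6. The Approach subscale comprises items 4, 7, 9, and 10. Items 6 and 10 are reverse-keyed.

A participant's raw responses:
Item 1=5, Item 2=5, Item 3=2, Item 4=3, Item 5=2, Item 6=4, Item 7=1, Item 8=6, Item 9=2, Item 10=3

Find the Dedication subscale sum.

Dedication items: 1, 3, 5, 6.
Of these, item 6 is reverse-keyed; reverse-coded value = 7 − response.
  item 1: 5
  item 3: 2
  item 5: 2
  item 6: 7 − 4 = 3
Sum = 5 + 2 + 2 + 3 = 12

12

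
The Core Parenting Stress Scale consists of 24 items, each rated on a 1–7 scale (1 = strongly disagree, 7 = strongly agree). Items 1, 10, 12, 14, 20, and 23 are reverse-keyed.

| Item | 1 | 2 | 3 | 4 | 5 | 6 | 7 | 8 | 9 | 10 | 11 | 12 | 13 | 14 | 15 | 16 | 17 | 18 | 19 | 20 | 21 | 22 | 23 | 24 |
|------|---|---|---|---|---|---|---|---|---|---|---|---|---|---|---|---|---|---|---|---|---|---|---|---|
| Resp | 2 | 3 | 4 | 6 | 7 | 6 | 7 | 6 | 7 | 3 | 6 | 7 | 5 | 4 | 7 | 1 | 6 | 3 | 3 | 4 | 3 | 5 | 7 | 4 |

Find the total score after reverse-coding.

110

Apply reverse scoring (reversed = (1+7) − raw = 8 − raw):
  item 1: 8 − 2 = 6
  item 10: 8 − 3 = 5
  item 12: 8 − 7 = 1
  item 14: 8 − 4 = 4
  item 20: 8 − 4 = 4
  item 23: 8 − 7 = 1
Scored items: 6, 3, 4, 6, 7, 6, 7, 6, 7, 5, 6, 1, 5, 4, 7, 1, 6, 3, 3, 4, 3, 5, 1, 4
Total = 6 + 3 + 4 + 6 + 7 + 6 + 7 + 6 + 7 + 5 + 6 + 1 + 5 + 4 + 7 + 1 + 6 + 3 + 3 + 4 + 3 + 5 + 1 + 4 = 110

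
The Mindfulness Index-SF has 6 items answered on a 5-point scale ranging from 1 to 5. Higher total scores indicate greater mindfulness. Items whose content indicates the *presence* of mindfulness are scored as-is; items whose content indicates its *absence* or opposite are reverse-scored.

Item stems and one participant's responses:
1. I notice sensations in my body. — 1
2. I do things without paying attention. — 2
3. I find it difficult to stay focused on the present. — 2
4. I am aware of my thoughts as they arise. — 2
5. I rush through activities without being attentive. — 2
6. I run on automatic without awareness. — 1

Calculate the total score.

20

Items 2, 3, 5, 6 describe the absence/opposite of mindfulness → reverse-score.
reverse-coded value = 6 − response.
  item 1: 1
  item 2: 6 − 2 = 4
  item 3: 6 − 2 = 4
  item 4: 2
  item 5: 6 − 2 = 4
  item 6: 6 − 1 = 5
Total = 1 + 4 + 4 + 2 + 4 + 5 = 20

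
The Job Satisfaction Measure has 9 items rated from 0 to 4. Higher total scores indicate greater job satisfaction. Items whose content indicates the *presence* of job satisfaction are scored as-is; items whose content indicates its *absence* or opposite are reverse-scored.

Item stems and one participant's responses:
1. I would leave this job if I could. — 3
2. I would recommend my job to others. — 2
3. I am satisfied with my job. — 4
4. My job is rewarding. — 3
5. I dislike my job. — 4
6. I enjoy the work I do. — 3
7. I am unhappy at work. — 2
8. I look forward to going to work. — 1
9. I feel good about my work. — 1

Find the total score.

17

Items 1, 5, 7 describe the absence/opposite of job satisfaction → reverse-score.
on a 0–4 scale, reversed = 4 − raw.
  item 1: 4 − 3 = 1
  item 2: 2
  item 3: 4
  item 4: 3
  item 5: 4 − 4 = 0
  item 6: 3
  item 7: 4 − 2 = 2
  item 8: 1
  item 9: 1
Total = 1 + 2 + 4 + 3 + 0 + 3 + 2 + 1 + 1 = 17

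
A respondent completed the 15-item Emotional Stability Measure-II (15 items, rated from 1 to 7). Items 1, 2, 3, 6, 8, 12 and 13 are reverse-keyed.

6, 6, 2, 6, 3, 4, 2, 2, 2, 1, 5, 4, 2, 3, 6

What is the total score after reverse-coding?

Reverse-keyed items use 8 − raw:
  item 1: 8 − 6 = 2
  item 2: 8 − 6 = 2
  item 3: 8 − 2 = 6
  item 6: 8 − 4 = 4
  item 8: 8 − 2 = 6
  item 12: 8 − 4 = 4
  item 13: 8 − 2 = 6
Scored responses: 2, 2, 6, 6, 3, 4, 2, 6, 2, 1, 5, 4, 6, 3, 6
Total = 2 + 2 + 6 + 6 + 3 + 4 + 2 + 6 + 2 + 1 + 5 + 4 + 6 + 3 + 6 = 58

58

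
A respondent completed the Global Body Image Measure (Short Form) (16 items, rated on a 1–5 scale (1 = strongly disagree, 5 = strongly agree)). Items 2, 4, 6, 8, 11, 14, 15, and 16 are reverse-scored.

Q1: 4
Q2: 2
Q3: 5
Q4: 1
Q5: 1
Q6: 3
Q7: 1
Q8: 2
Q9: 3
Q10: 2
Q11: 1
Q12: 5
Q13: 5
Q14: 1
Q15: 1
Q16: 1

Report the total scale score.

62

Raw sum = 38. Reverse-scored items: 2, 4, 6, 8, 11, 14, 15, 16; their raw sum = 12.
Each reversal replaces raw with 6 − raw, changing the total by 6 − 2·raw per item.
Total = 38 + 8·6 − 2·12 = 38 + 48 − 24 = 62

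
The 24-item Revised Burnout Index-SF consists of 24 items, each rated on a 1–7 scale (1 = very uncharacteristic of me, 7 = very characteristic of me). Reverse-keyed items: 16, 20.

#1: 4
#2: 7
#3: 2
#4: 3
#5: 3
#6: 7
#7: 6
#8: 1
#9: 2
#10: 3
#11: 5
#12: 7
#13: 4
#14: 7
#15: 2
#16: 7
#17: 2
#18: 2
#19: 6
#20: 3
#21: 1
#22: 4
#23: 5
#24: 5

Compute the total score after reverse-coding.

94

Reverse-coded items (reversed = (1+7) − raw = 8 − raw):
  item 16: 8 − 7 = 1
  item 20: 8 − 3 = 5
Scored responses: 4, 7, 2, 3, 3, 7, 6, 1, 2, 3, 5, 7, 4, 7, 2, 1, 2, 2, 6, 5, 1, 4, 5, 5
Total = 4 + 7 + 2 + 3 + 3 + 7 + 6 + 1 + 2 + 3 + 5 + 7 + 4 + 7 + 2 + 1 + 2 + 2 + 6 + 5 + 1 + 4 + 5 + 5 = 94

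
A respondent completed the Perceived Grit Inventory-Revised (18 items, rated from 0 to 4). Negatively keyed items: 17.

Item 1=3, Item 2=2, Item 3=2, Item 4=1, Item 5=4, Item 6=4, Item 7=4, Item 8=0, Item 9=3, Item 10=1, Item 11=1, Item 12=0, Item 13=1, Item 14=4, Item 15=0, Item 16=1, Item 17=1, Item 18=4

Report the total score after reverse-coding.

Reverse-coded items (reverse-coded value = 4 − response):
  item 17: 4 − 1 = 3
Scored items: 3, 2, 2, 1, 4, 4, 4, 0, 3, 1, 1, 0, 1, 4, 0, 1, 3, 4
Total = 3 + 2 + 2 + 1 + 4 + 4 + 4 + 0 + 3 + 1 + 1 + 0 + 1 + 4 + 0 + 1 + 3 + 4 = 38

38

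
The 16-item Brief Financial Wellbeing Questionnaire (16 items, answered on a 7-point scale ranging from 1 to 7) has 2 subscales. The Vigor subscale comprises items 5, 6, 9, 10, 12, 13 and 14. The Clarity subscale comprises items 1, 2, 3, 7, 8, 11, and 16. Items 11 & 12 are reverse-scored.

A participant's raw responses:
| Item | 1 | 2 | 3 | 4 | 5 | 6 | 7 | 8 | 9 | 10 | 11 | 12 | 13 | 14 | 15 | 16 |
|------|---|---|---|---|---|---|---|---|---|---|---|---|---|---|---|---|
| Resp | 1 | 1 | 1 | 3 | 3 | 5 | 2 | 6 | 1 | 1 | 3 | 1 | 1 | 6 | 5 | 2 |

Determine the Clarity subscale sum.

Clarity items: 1, 2, 3, 7, 8, 11, 16.
Of these, item 11 is reverse-scored; reverse-coded value = 8 − response.
  item 1: 1
  item 2: 1
  item 3: 1
  item 7: 2
  item 8: 6
  item 11: 8 − 3 = 5
  item 16: 2
Sum = 1 + 1 + 1 + 2 + 6 + 5 + 2 = 18

18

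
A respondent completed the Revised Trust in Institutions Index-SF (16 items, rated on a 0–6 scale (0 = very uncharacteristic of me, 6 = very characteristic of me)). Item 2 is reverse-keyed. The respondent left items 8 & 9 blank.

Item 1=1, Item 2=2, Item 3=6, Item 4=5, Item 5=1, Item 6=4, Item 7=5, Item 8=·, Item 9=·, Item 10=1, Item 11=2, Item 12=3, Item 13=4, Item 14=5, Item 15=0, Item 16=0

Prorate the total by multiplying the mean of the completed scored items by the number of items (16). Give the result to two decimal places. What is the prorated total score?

Reverse-coded (reversed = (0+6) − raw = 6 − raw):
  item 2: 6 − 2 = 4
Completed scored items (14 of 16): 1, 4, 6, 5, 1, 4, 5, 1, 2, 3, 4, 5, 0, 0; sum = 41.
Person mean = 41 / 14 ≈ 2.9286
Prorated total = (41 / 14) × 16 = 46.86 (to 2 dp)

46.86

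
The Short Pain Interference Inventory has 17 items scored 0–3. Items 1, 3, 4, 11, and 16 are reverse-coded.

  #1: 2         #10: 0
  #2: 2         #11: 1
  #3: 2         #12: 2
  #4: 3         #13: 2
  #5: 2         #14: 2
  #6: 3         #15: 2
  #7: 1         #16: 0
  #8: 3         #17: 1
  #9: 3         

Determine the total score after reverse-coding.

30

Reversing items 1, 3, 4, 11, and 16 with 3 − raw:
Total = (3−2) + 2 + (3−2) + (3−3) + 2 + 3 + 1 + 3 + 3 + 0 + (3−1) + 2 + 2 + 2 + 2 + (3−0) + 1
      = 1 + 2 + 1 + 0 + 2 + 3 + 1 + 3 + 3 + 0 + 2 + 2 + 2 + 2 + 2 + 3 + 1 = 30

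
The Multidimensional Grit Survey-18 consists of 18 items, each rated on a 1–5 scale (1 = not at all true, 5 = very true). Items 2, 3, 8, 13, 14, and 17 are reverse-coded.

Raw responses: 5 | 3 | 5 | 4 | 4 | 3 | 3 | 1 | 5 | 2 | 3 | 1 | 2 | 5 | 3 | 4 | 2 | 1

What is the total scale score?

56

Reverse-coded items use 6 − raw:
  item 2: 6 − 3 = 3
  item 3: 6 − 5 = 1
  item 8: 6 − 1 = 5
  item 13: 6 − 2 = 4
  item 14: 6 − 5 = 1
  item 17: 6 − 2 = 4
Scored items: 5, 3, 1, 4, 4, 3, 3, 5, 5, 2, 3, 1, 4, 1, 3, 4, 4, 1
Total = 5 + 3 + 1 + 4 + 4 + 3 + 3 + 5 + 5 + 2 + 3 + 1 + 4 + 1 + 3 + 4 + 4 + 1 = 56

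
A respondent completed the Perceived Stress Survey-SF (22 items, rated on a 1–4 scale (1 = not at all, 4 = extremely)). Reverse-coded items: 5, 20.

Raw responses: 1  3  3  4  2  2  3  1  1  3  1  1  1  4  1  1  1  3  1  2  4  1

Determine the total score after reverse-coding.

46

Reverse-coded items (reverse-coded value = 5 − response):
  item 5: 5 − 2 = 3
  item 20: 5 − 2 = 3
After reverse-coding: 1, 3, 3, 4, 3, 2, 3, 1, 1, 3, 1, 1, 1, 4, 1, 1, 1, 3, 1, 3, 4, 1
Total = 1 + 3 + 3 + 4 + 3 + 2 + 3 + 1 + 1 + 3 + 1 + 1 + 1 + 4 + 1 + 1 + 1 + 3 + 1 + 3 + 4 + 1 = 46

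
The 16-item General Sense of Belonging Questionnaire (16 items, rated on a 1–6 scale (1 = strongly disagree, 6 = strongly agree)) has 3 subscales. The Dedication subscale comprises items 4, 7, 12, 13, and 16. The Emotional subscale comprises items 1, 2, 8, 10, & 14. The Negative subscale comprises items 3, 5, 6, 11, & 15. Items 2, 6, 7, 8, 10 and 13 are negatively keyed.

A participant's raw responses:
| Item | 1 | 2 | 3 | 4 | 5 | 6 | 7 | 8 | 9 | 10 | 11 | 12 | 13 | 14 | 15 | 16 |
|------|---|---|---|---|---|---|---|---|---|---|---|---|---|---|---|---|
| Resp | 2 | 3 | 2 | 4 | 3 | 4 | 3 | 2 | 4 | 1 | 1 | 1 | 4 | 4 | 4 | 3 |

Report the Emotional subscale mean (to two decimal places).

4.20

Emotional items: 1, 2, 8, 10, 14.
Of these, items 2, 8 and 10 are negatively keyed; on a 1–6 scale, reversed = 7 − raw.
  item 1: 2
  item 2: 7 − 3 = 4
  item 8: 7 − 2 = 5
  item 10: 7 − 1 = 6
  item 14: 4
Sum = 2 + 4 + 5 + 6 + 4 = 21
Mean = 21 / 5 = 4.20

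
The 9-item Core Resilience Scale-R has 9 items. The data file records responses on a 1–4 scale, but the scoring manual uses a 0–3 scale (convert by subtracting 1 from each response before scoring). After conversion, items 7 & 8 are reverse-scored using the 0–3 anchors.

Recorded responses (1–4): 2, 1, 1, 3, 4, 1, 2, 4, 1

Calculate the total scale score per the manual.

Convert to 0–3: 1, 0, 0, 2, 3, 0, 1, 3, 0
Reverse-coded (reverse-coded value = 3 − response):
  item 7: 3 − 1 = 2
  item 8: 3 − 3 = 0
Scored: 1, 0, 0, 2, 3, 0, 2, 0, 0
Total = 8

8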